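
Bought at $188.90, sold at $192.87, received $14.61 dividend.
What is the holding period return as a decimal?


Formula: HPR = (P1 - P0 + D) / P0
Gain: $192.87 - $188.90 + $14.61 = $18.58
HPR = $18.58 / $188.90 = 0.0984

0.0984


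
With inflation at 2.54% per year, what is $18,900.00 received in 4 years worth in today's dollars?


Formula: Real value = nominal / (1 + inflation)^years
Price level: (1 + 0.0254)^4 = 1.105537
Real value = $18,900.00 / 1.105537 = $17,095.77

$17,095.77


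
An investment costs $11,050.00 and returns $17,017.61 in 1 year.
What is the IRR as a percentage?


Formula: IRR = C1/C0 - 1
Substituting: IRR = $17,017.61 / $11,050.00 - 1
Ratio: 1.540055 - 1 = 0.540055
IRR = 54.0055%

54.0055%


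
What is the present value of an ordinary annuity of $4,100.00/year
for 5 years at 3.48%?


Formula: PV = PMT * (1 - (1+r)^(-n)) / r
Discount factor: (1 + 0.0348)^(-5) = 0.842787
Bracket: 1 - 0.842787 = 0.157213
PV = $4,100.00 * 0.157213 / 0.0348 = $18,522.20

$18,522.20


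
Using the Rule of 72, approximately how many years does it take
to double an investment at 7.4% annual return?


Formula: Years ≈ 72 / r
Substituting: Years ≈ 72 / 7.4
Years ≈ 9.7

9.7 years


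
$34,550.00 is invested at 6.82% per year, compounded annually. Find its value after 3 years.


Formula: FV = P * (1 + r)^n
Substituting: FV = $34,550.00 * (1 + 0.0682)^3
Growth factor: (1.0682)^3 = 1.218871
FV = $34,550.00 * 1.218871 = $42,111.99

$42,111.99


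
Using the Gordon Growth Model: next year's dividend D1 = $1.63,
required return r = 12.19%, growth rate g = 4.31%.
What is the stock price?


Formula: P = D1 / (r - g)
Spread: r - g = 0.1219 - 0.0431 = 0.0788
Substituting: P = $1.63 / 0.0788
P = $20.69

$20.69


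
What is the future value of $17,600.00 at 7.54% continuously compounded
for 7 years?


Formula: FV = P * e^(r*t)
Exponent: r*t = 0.0754 * 7 = 0.5278
e^(0.5278) = 1.695199
FV = $17,600.00 * 1.695199 = $29,835.50

$29,835.50


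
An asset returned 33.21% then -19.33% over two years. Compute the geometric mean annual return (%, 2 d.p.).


Formula: Geometric mean = ((1+r1)*(1+r2))^(1/2) - 1
Product: (1 + 0.3321) * (1 + -0.1933) = 1.3321 * 0.8067 = 1.074605
Square root: 1.074605^0.5 = 1.036632
Geometric mean = 1.036632 - 1 = 0.036632
As percentage: 3.66%

3.66%


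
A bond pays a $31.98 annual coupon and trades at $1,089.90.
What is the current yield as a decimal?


Formula: Current yield = annual coupon / price
Substituting: CY = $31.98 / $1,089.90
CY = 0.029342

0.029342


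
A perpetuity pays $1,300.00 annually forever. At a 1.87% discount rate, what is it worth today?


Formula: PV = C / r
Substituting: PV = $1,300.00 / 0.0187
PV = $69,518.72

$69,518.72


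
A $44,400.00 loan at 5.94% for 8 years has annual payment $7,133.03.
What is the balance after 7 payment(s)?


Formula: Balance = PV*(1+r)^k - PMT*((1+r)^k - 1)/r
Growth: (1 + 0.0594)^7 = 1.497683
Accumulated factor: ((1+r)^k - 1)/r = 8.378495
Balance = $44,400.00 * 1.497683 - $7,133.03 * 8.378495
Balance = $6,733.05

$6,733.05


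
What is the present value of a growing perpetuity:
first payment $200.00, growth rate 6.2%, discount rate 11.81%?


Formula: PV = C / (r - g)
Spread: r - g = 0.1181 - 0.062 = 0.0561
Substituting: PV = $200.00 / 0.0561
PV = $3,565.06

$3,565.06


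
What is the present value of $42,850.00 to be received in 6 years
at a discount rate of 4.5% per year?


Formula: PV = FV / (1 + r)^n
Substituting: PV = $42,850.00 / (1 + 0.045)^6
Discount factor: (1.045)^6 = 1.30226
PV = $42,850.00 / 1.30226 = $32,904.33

$32,904.33


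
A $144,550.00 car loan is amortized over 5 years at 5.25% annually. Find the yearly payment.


Formula: PMT = PV * r / (1 - (1+r)^(-n))
Denominator: 1 - (1 + 0.0525)^(-5) = 0.225735
Numerator: $144,550.00 * 0.0525 = 7588.875
PMT = 7588.875 / 0.225735 = $33,618.47

$33,618.47


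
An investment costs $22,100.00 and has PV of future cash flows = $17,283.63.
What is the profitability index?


Formula: PI = PV(cash flows) / initial investment
Substituting: PI = $17,283.63 / $22,100.00
PI = 0.7821

0.7821


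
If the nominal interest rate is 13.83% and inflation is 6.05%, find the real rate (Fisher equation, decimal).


Formula: (1 + r_real) = (1 + r_nom) / (1 + inflation)
Substituting: (1 + r_real) = 1.1383 / 1.0605
(1 + r_real) = 1.073362
r_real = 1.073362 - 1 = 0.073362

0.073362


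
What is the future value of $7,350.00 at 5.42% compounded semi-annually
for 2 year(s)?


Formula: FV = P * (1 + r/m)^(m*t)
Period rate: r/m = 0.0542 / 2 = 0.0271
Total periods: m*t = 2 * 2 = 4
Growth factor: (1 + 0.0271)^4 = 1.112887
FV = $7,350.00 * 1.112887 = $8,179.72

$8,179.72


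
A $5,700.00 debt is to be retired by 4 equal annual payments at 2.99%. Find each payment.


Formula: PMT = PV * r / (1 - (1+r)^(-n))
Denominator: 1 - (1 + 0.0299)^(-4) = 0.111168
Numerator: $5,700.00 * 0.0299 = 170.43
PMT = 170.43 / 0.111168 = $1,533.09

$1,533.09


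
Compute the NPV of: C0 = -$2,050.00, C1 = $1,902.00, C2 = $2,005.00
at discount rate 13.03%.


Formula: NPV = C0 + C1/(1+r) + C2/(1+r)^2
Discount C1: $1,902.00 / (1 + 0.1303) = $1,682.74
Discount C2: $2,005.00 / (1 + 0.1303)^2 = $1,569.38
NPV = -$2,050.00 + $1,682.74 + $1,569.38 = $1,202.11

$1,202.11


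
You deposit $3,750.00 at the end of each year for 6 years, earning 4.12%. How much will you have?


Formula: FV = PMT * ((1+r)^n - 1) / r
Growth factor: (1 + 0.0412)^6 = 1.274104
Numerator: 1.274104 - 1 = 0.274104
FV = $3,750.00 * 0.274104 / 0.0412 = $24,948.81

$24,948.81


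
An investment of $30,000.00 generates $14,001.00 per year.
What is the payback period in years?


Formula: Payback = investment / annual cash flow
Substituting: Payback = $30,000.00 / $14,001.00
Payback = 2.1427 years

2.1427 years


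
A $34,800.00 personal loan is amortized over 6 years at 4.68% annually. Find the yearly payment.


Formula: PMT = PV * r / (1 - (1+r)^(-n))
Denominator: 1 - (1 + 0.0468)^(-6) = 0.239993
Numerator: $34,800.00 * 0.0468 = 1628.64
PMT = 1628.64 / 0.239993 = $6,786.20

$6,786.20


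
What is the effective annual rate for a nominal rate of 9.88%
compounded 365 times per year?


Formula: EAR = (1 + r/m)^m - 1
Period rate: r/m = 0.0988 / 365 = 0.000271
Compounding: (1 + 0.000271)^365 = 1.103831
EAR = 1.103831 - 1 = 0.103831

0.103831


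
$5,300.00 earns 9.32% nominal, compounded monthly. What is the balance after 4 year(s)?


Formula: FV = P * (1 + r/m)^(m*t)
Period rate: r/m = 0.0932 / 12 = 0.007767
Total periods: m*t = 12 * 4 = 48
Growth factor: (1 + 0.007767)^48 = 1.449705
FV = $5,300.00 * 1.449705 = $7,683.43

$7,683.43


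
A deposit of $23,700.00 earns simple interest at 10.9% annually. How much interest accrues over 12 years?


Formula: I = P * r * t
Substituting: I = $23,700.00 * 0.109 * 12
Step: I = $23,700.00 * 1.308
I = $30,999.60

$30,999.60


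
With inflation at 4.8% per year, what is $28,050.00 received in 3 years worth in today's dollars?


Formula: Real value = nominal / (1 + inflation)^years
Price level: (1 + 0.048)^3 = 1.151023
Real value = $28,050.00 / 1.151023 = $24,369.63

$24,369.63


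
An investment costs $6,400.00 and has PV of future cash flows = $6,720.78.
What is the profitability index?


Formula: PI = PV(cash flows) / initial investment
Substituting: PI = $6,720.78 / $6,400.00
PI = 1.0501

1.0501


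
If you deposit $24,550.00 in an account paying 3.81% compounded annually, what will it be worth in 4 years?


Formula: FV = P * (1 + r)^n
Substituting: FV = $24,550.00 * (1 + 0.0381)^4
Growth factor: (1.0381)^4 = 1.161333
FV = $24,550.00 * 1.161333 = $28,510.72

$28,510.72


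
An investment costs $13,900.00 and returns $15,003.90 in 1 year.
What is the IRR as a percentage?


Formula: IRR = C1/C0 - 1
Substituting: IRR = $15,003.90 / $13,900.00 - 1
Ratio: 1.079417 - 1 = 0.079417
IRR = 7.9417%

7.9417%


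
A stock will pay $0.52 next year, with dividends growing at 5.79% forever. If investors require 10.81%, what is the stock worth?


Formula: P = D1 / (r - g)
Spread: r - g = 0.1081 - 0.0579 = 0.0502
Substituting: P = $0.52 / 0.0502
P = $10.36

$10.36


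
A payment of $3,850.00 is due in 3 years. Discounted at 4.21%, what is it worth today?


Formula: PV = FV / (1 + r)^n
Substituting: PV = $3,850.00 / (1 + 0.0421)^3
Discount factor: (1.0421)^3 = 1.131692
PV = $3,850.00 / 1.131692 = $3,401.99

$3,401.99


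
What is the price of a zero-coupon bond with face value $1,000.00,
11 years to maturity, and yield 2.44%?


Formula: Price = FV / (1 + r)^n
Substituting: Price = $1,000.00 / (1 + 0.0244)^11
Discount factor: (1.0244)^11 = 1.303663
Price = $1,000.00 / 1.303663 = $767.07

$767.07


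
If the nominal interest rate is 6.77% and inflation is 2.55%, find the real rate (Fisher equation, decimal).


Formula: (1 + r_real) = (1 + r_nom) / (1 + inflation)
Substituting: (1 + r_real) = 1.0677 / 1.0255
(1 + r_real) = 1.041151
r_real = 1.041151 - 1 = 0.041151

0.041151


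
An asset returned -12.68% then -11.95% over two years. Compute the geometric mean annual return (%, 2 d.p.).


Formula: Geometric mean = ((1+r1)*(1+r2))^(1/2) - 1
Product: (1 + -0.1268) * (1 + -0.1195) = 0.8732 * 0.8805 = 0.768853
Square root: 0.768853^0.5 = 0.876842
Geometric mean = 0.876842 - 1 = -0.123158
As percentage: -12.32%

-12.32%


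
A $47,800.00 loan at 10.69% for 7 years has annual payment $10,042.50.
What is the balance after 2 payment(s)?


Formula: Balance = PV*(1+r)^k - PMT*((1+r)^k - 1)/r
Growth: (1 + 0.1069)^2 = 1.225228
Accumulated factor: ((1+r)^k - 1)/r = 2.1069
Balance = $47,800.00 * 1.225228 - $10,042.50 * 2.1069
Balance = $37,407.34

$37,407.34


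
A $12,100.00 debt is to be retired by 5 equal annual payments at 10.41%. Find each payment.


Formula: PMT = PV * r / (1 - (1+r)^(-n))
Denominator: 1 - (1 + 0.1041)^(-5) = 0.390522
Numerator: $12,100.00 * 0.1041 = 1259.61
PMT = 1259.61 / 0.390522 = $3,225.45

$3,225.45


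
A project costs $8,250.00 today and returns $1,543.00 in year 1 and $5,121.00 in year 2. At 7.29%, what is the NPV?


Formula: NPV = C0 + C1/(1+r) + C2/(1+r)^2
Discount C1: $1,543.00 / (1 + 0.0729) = $1,438.16
Discount C2: $5,121.00 / (1 + 0.0729)^2 = $4,448.73
NPV = -$8,250.00 + $1,438.16 + $4,448.73 = -$2,363.11

-$2,363.11


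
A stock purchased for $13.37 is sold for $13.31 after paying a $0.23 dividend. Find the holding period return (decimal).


Formula: HPR = (P1 - P0 + D) / P0
Gain: $13.31 - $13.37 + $0.23 = $0.17
HPR = $0.17 / $13.37 = 0.0127

0.0127


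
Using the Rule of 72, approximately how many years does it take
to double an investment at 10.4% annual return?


Formula: Years ≈ 72 / r
Substituting: Years ≈ 72 / 10.4
Years ≈ 6.9

6.9 years


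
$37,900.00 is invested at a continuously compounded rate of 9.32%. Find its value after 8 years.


Formula: FV = P * e^(r*t)
Exponent: r*t = 0.0932 * 8 = 0.7456
e^(0.7456) = 2.107706
FV = $37,900.00 * 2.107706 = $79,882.05

$79,882.05


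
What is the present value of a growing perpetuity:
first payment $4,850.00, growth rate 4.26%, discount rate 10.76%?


Formula: PV = C / (r - g)
Spread: r - g = 0.1076 - 0.0426 = 0.065
Substituting: PV = $4,850.00 / 0.065
PV = $74,615.38

$74,615.38


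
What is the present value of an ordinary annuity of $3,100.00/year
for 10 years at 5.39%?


Formula: PV = PMT * (1 - (1+r)^(-n)) / r
Discount factor: (1 + 0.0539)^(-10) = 0.59157
Bracket: 1 - 0.59157 = 0.40843
PV = $3,100.00 * 0.40843 / 0.0539 = $23,490.42

$23,490.42


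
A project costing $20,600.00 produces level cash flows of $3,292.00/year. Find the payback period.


Formula: Payback = investment / annual cash flow
Substituting: Payback = $20,600.00 / $3,292.00
Payback = 6.2576 years

6.2576 years


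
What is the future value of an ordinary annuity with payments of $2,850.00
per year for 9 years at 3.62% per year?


Formula: FV = PMT * ((1+r)^n - 1) / r
Growth factor: (1 + 0.0362)^9 = 1.377185
Numerator: 1.377185 - 1 = 0.377185
FV = $2,850.00 * 0.377185 / 0.0362 = $29,695.51

$29,695.51


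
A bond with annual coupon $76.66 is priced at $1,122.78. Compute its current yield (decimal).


Formula: Current yield = annual coupon / price
Substituting: CY = $76.66 / $1,122.78
CY = 0.068277

0.068277


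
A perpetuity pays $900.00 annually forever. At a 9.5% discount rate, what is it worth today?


Formula: PV = C / r
Substituting: PV = $900.00 / 0.095
PV = $9,473.68

$9,473.68


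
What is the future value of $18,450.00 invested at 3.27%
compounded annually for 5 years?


Formula: FV = P * (1 + r)^n
Substituting: FV = $18,450.00 * (1 + 0.0327)^5
Growth factor: (1.0327)^5 = 1.174548
FV = $18,450.00 * 1.174548 = $21,670.42

$21,670.42


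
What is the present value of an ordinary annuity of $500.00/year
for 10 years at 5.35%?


Formula: PV = PMT * (1 - (1+r)^(-n)) / r
Discount factor: (1 + 0.0535)^(-10) = 0.59382
Bracket: 1 - 0.59382 = 0.40618
PV = $500.00 * 0.40618 / 0.0535 = $3,796.08

$3,796.08


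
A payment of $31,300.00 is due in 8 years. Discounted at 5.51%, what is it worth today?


Formula: PV = FV / (1 + r)^n
Substituting: PV = $31,300.00 / (1 + 0.0551)^8
Discount factor: (1.0551)^8 = 1.535851
PV = $31,300.00 / 1.535851 = $20,379.59

$20,379.59


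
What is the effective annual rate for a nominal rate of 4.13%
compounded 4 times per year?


Formula: EAR = (1 + r/m)^m - 1
Period rate: r/m = 0.0413 / 4 = 0.010325
Compounding: (1 + 0.010325)^4 = 1.041944
EAR = 1.041944 - 1 = 0.041944

0.041944


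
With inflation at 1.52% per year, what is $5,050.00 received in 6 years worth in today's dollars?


Formula: Real value = nominal / (1 + inflation)^years
Price level: (1 + 0.0152)^6 = 1.094737
Real value = $5,050.00 / 1.094737 = $4,612.98

$4,612.98


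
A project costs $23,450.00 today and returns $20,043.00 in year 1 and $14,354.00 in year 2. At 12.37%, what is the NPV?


Formula: NPV = C0 + C1/(1+r) + C2/(1+r)^2
Discount C1: $20,043.00 / (1 + 0.1237) = $17,836.61
Discount C2: $14,354.00 / (1 + 0.1237)^2 = $11,367.69
NPV = -$23,450.00 + $17,836.61 + $11,367.69 = $5,754.30

$5,754.30


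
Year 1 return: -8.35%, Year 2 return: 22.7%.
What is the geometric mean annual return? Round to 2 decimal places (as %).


Formula: Geometric mean = ((1+r1)*(1+r2))^(1/2) - 1
Product: (1 + -0.0835) * (1 + 0.227) = 0.9165 * 1.227 = 1.124545
Square root: 1.124545^0.5 = 1.060446
Geometric mean = 1.060446 - 1 = 0.060446
As percentage: 6.04%

6.04%


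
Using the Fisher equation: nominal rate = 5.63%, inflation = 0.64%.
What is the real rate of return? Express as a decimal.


Formula: (1 + r_real) = (1 + r_nom) / (1 + inflation)
Substituting: (1 + r_real) = 1.0563 / 1.0064
(1 + r_real) = 1.049583
r_real = 1.049583 - 1 = 0.049583

0.049583


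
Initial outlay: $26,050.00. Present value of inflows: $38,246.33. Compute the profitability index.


Formula: PI = PV(cash flows) / initial investment
Substituting: PI = $38,246.33 / $26,050.00
PI = 1.4682

1.4682


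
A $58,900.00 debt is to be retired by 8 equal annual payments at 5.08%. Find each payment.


Formula: PMT = PV * r / (1 - (1+r)^(-n))
Denominator: 1 - (1 + 0.0508)^(-8) = 0.327272
Numerator: $58,900.00 * 0.0508 = 2992.12
PMT = 2992.12 / 0.327272 = $9,142.61

$9,142.61


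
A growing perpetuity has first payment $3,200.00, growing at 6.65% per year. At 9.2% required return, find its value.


Formula: PV = C / (r - g)
Spread: r - g = 0.092 - 0.0665 = 0.0255
Substituting: PV = $3,200.00 / 0.0255
PV = $125,490.20

$125,490.20


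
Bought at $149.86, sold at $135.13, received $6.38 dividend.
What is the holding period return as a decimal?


Formula: HPR = (P1 - P0 + D) / P0
Gain: $135.13 - $149.86 + $6.38 = -$8.35
HPR = -$8.35 / $149.86 = -0.0557

-0.0557


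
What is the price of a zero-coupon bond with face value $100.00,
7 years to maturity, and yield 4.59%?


Formula: Price = FV / (1 + r)^n
Substituting: Price = $100.00 / (1 + 0.0459)^7
Discount factor: (1.0459)^7 = 1.369087
Price = $100.00 / 1.369087 = $73.04

$73.04


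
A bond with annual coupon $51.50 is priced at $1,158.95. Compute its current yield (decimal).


Formula: Current yield = annual coupon / price
Substituting: CY = $51.50 / $1,158.95
CY = 0.044437

0.044437


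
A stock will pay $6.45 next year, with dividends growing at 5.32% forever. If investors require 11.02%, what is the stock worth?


Formula: P = D1 / (r - g)
Spread: r - g = 0.1102 - 0.0532 = 0.057
Substituting: P = $6.45 / 0.057
P = $113.16

$113.16


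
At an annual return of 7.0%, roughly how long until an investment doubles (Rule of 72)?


Formula: Years ≈ 72 / r
Substituting: Years ≈ 72 / 7.0
Years ≈ 10.3

10.3 years


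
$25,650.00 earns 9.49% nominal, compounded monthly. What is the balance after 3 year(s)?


Formula: FV = P * (1 + r/m)^(m*t)
Period rate: r/m = 0.0949 / 12 = 0.007908
Total periods: m*t = 12 * 3 = 36
Growth factor: (1 + 0.007908)^36 = 1.327875
FV = $25,650.00 * 1.327875 = $34,060.00

$34,060.00


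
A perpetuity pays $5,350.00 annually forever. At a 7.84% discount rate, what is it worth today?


Formula: PV = C / r
Substituting: PV = $5,350.00 / 0.0784
PV = $68,239.80

$68,239.80


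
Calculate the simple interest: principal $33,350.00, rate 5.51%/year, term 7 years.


Formula: I = P * r * t
Substituting: I = $33,350.00 * 0.0551 * 7
Step: I = $33,350.00 * 0.3857
I = $12,863.10

$12,863.10


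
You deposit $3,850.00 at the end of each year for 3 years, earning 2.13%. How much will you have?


Formula: FV = PMT * ((1+r)^n - 1) / r
Growth factor: (1 + 0.0213)^3 = 1.065271
Numerator: 1.065271 - 1 = 0.065271
FV = $3,850.00 * 0.065271 / 0.0213 = $11,797.76

$11,797.76


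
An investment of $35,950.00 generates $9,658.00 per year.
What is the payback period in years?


Formula: Payback = investment / annual cash flow
Substituting: Payback = $35,950.00 / $9,658.00
Payback = 3.7223 years

3.7223 years


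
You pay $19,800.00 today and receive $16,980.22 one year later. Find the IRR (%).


Formula: IRR = C1/C0 - 1
Substituting: IRR = $16,980.22 / $19,800.00 - 1
Ratio: 0.857587 - 1 = -0.142413
IRR = -14.2413%

-14.2413%


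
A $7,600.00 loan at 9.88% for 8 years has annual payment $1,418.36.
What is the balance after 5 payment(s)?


Formula: Balance = PV*(1+r)^k - PMT*((1+r)^k - 1)/r
Growth: (1 + 0.0988)^5 = 1.601745
Accumulated factor: ((1+r)^k - 1)/r = 6.090532
Balance = $7,600.00 * 1.601745 - $1,418.36 * 6.090532
Balance = $3,534.69

$3,534.69


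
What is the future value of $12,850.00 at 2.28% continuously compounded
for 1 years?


Formula: FV = P * e^(r*t)
Exponent: r*t = 0.0228 * 1 = 0.0228
e^(0.0228) = 1.023062
FV = $12,850.00 * 1.023062 = $13,146.35

$13,146.35


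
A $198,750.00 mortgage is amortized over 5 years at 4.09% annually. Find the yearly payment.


Formula: PMT = PV * r / (1 - (1+r)^(-n))
Denominator: 1 - (1 + 0.0409)^(-5) = 0.18162
Numerator: $198,750.00 * 0.0409 = 8128.875
PMT = 8128.875 / 0.18162 = $44,757.58

$44,757.58


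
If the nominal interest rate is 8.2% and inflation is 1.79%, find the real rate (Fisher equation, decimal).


Formula: (1 + r_real) = (1 + r_nom) / (1 + inflation)
Substituting: (1 + r_real) = 1.082 / 1.0179
(1 + r_real) = 1.062973
r_real = 1.062973 - 1 = 0.062973

0.062973


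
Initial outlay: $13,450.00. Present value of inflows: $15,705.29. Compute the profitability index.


Formula: PI = PV(cash flows) / initial investment
Substituting: PI = $15,705.29 / $13,450.00
PI = 1.1677

1.1677


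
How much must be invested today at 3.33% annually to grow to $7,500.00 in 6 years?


Formula: PV = FV / (1 + r)^n
Substituting: PV = $7,500.00 / (1 + 0.0333)^6
Discount factor: (1.0333)^6 = 1.217191
PV = $7,500.00 / 1.217191 = $6,161.73

$6,161.73


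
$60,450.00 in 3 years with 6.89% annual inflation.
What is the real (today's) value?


Formula: Real value = nominal / (1 + inflation)^years
Price level: (1 + 0.0689)^3 = 1.221269
Real value = $60,450.00 / 1.221269 = $49,497.71

$49,497.71


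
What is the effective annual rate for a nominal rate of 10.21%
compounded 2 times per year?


Formula: EAR = (1 + r/m)^m - 1
Period rate: r/m = 0.1021 / 2 = 0.05105
Compounding: (1 + 0.05105)^2 = 1.104706
EAR = 1.104706 - 1 = 0.104706

0.104706


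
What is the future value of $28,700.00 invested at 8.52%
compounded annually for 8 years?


Formula: FV = P * (1 + r)^n
Substituting: FV = $28,700.00 * (1 + 0.0852)^8
Growth factor: (1.0852)^8 = 1.923438
FV = $28,700.00 * 1.923438 = $55,202.68

$55,202.68


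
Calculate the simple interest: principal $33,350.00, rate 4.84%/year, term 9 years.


Formula: I = P * r * t
Substituting: I = $33,350.00 * 0.0484 * 9
Step: I = $33,350.00 * 0.4356
I = $14,527.26

$14,527.26


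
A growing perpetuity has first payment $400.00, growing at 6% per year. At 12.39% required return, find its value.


Formula: PV = C / (r - g)
Spread: r - g = 0.1239 - 0.06 = 0.0639
Substituting: PV = $400.00 / 0.0639
PV = $6,259.78

$6,259.78


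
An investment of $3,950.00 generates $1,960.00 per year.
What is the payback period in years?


Formula: Payback = investment / annual cash flow
Substituting: Payback = $3,950.00 / $1,960.00
Payback = 2.0153 years

2.0153 years


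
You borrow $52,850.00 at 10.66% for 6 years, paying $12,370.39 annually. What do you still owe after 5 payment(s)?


Formula: Balance = PV*(1+r)^k - PMT*((1+r)^k - 1)/r
Growth: (1 + 0.1066)^5 = 1.659409
Accumulated factor: ((1+r)^k - 1)/r = 6.185822
Balance = $52,850.00 * 1.659409 - $12,370.39 * 6.185822
Balance = $11,178.72

$11,178.72


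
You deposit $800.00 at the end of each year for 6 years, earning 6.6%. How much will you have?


Formula: FV = PMT * ((1+r)^n - 1) / r
Growth factor: (1 + 0.066)^6 = 1.467382
Numerator: 1.467382 - 1 = 0.467382
FV = $800.00 * 0.467382 / 0.066 = $5,665.24

$5,665.24


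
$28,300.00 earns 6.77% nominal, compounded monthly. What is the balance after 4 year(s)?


Formula: FV = P * (1 + r/m)^(m*t)
Period rate: r/m = 0.0677 / 12 = 0.005642
Total periods: m*t = 12 * 4 = 48
Growth factor: (1 + 0.005642)^48 = 1.310016
FV = $28,300.00 * 1.310016 = $37,073.44

$37,073.44


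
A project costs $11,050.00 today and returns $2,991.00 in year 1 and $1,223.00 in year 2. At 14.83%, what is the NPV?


Formula: NPV = C0 + C1/(1+r) + C2/(1+r)^2
Discount C1: $2,991.00 / (1 + 0.1483) = $2,604.72
Discount C2: $1,223.00 / (1 + 0.1483)^2 = $927.50
NPV = -$11,050.00 + $2,604.72 + $927.50 = -$7,517.78

-$7,517.78


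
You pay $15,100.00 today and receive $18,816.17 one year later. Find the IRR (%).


Formula: IRR = C1/C0 - 1
Substituting: IRR = $18,816.17 / $15,100.00 - 1
Ratio: 1.246104 - 1 = 0.246104
IRR = 24.6104%

24.6104%


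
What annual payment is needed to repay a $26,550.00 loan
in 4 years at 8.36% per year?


Formula: PMT = PV * r / (1 - (1+r)^(-n))
Denominator: 1 - (1 + 0.0836)^(-4) = 0.274689
Numerator: $26,550.00 * 0.0836 = 2219.58
PMT = 2219.58 / 0.274689 = $8,080.33

$8,080.33


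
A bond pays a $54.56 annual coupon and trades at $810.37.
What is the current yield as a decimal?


Formula: Current yield = annual coupon / price
Substituting: CY = $54.56 / $810.37
CY = 0.067327

0.067327


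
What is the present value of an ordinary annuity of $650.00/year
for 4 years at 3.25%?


Formula: PV = PMT * (1 - (1+r)^(-n)) / r
Discount factor: (1 + 0.0325)^(-4) = 0.879913
Bracket: 1 - 0.879913 = 0.120087
PV = $650.00 * 0.120087 / 0.0325 = $2,401.74

$2,401.74


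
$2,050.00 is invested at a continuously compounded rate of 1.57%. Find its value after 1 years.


Formula: FV = P * e^(r*t)
Exponent: r*t = 0.0157 * 1 = 0.0157
e^(0.0157) = 1.015824
FV = $2,050.00 * 1.015824 = $2,082.44

$2,082.44


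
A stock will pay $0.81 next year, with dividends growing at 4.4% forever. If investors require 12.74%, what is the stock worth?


Formula: P = D1 / (r - g)
Spread: r - g = 0.1274 - 0.044 = 0.0834
Substituting: P = $0.81 / 0.0834
P = $9.71

$9.71


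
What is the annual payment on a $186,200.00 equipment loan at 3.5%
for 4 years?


Formula: PMT = PV * r / (1 - (1+r)^(-n))
Denominator: 1 - (1 + 0.035)^(-4) = 0.128558
Numerator: $186,200.00 * 0.035 = 6517.0
PMT = 6517.0 / 0.128558 = $50,693.16

$50,693.16


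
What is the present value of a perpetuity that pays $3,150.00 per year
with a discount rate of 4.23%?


Formula: PV = C / r
Substituting: PV = $3,150.00 / 0.0423
PV = $74,468.09

$74,468.09


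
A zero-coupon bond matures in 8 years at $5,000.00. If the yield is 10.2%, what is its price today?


Formula: Price = FV / (1 + r)^n
Substituting: Price = $5,000.00 / (1 + 0.102)^8
Discount factor: (1.102)^8 = 2.174967
Price = $5,000.00 / 2.174967 = $2,298.89

$2,298.89


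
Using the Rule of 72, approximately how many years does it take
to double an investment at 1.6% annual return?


Formula: Years ≈ 72 / r
Substituting: Years ≈ 72 / 1.6
Years ≈ 45.0

45.0 years


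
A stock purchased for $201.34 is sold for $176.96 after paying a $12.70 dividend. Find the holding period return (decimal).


Formula: HPR = (P1 - P0 + D) / P0
Gain: $176.96 - $201.34 + $12.70 = -$11.68
HPR = -$11.68 / $201.34 = -0.058

-0.058


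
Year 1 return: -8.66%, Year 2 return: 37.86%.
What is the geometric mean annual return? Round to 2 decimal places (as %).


Formula: Geometric mean = ((1+r1)*(1+r2))^(1/2) - 1
Product: (1 + -0.0866) * (1 + 0.3786) = 0.9134 * 1.3786 = 1.259213
Square root: 1.259213^0.5 = 1.122147
Geometric mean = 1.122147 - 1 = 0.122147
As percentage: 12.21%

12.21%


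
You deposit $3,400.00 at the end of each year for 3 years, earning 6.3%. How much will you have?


Formula: FV = PMT * ((1+r)^n - 1) / r
Growth factor: (1 + 0.063)^3 = 1.201157
Numerator: 1.201157 - 1 = 0.201157
FV = $3,400.00 * 0.201157 / 0.063 = $10,856.09

$10,856.09


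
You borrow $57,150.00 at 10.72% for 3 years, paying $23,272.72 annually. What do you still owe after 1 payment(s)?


Formula: Balance = PV*(1+r)^k - PMT*((1+r)^k - 1)/r
Growth: (1 + 0.1072)^1 = 1.1072
Accumulated factor: ((1+r)^k - 1)/r = 1.0
Balance = $57,150.00 * 1.1072 - $23,272.72 * 1.0
Balance = $40,003.76

$40,003.76


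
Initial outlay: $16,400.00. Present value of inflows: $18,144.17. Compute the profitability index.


Formula: PI = PV(cash flows) / initial investment
Substituting: PI = $18,144.17 / $16,400.00
PI = 1.1064

1.1064


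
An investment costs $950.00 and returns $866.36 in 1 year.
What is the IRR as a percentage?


Formula: IRR = C1/C0 - 1
Substituting: IRR = $866.36 / $950.00 - 1
Ratio: 0.911958 - 1 = -0.088042
IRR = -8.8042%

-8.8042%


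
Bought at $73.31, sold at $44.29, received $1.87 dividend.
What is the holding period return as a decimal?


Formula: HPR = (P1 - P0 + D) / P0
Gain: $44.29 - $73.31 + $1.87 = -$27.15
HPR = -$27.15 / $73.31 = -0.3703

-0.3703


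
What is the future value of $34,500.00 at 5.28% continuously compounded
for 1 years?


Formula: FV = P * e^(r*t)
Exponent: r*t = 0.0528 * 1 = 0.0528
e^(0.0528) = 1.054219
FV = $34,500.00 * 1.054219 = $36,370.55

$36,370.55


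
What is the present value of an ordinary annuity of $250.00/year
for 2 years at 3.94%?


Formula: PV = PMT * (1 - (1+r)^(-n)) / r
Discount factor: (1 + 0.0394)^(-2) = 0.925624
Bracket: 1 - 0.925624 = 0.074376
PV = $250.00 * 0.074376 / 0.0394 = $471.93

$471.93


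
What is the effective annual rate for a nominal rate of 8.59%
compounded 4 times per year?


Formula: EAR = (1 + r/m)^m - 1
Period rate: r/m = 0.0859 / 4 = 0.021475
Compounding: (1 + 0.021475)^4 = 1.088707
EAR = 1.088707 - 1 = 0.088707

0.088707


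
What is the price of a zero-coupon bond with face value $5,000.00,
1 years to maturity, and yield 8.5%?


Formula: Price = FV / (1 + r)^n
Substituting: Price = $5,000.00 / (1 + 0.085)^1
Discount factor: (1.085)^1 = 1.085
Price = $5,000.00 / 1.085 = $4,608.29

$4,608.29


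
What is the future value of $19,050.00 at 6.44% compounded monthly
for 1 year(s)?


Formula: FV = P * (1 + r/m)^(m*t)
Period rate: r/m = 0.0644 / 12 = 0.005367
Total periods: m*t = 12 * 1 = 12
Growth factor: (1 + 0.005367)^12 = 1.066335
FV = $19,050.00 * 1.066335 = $20,313.69

$20,313.69


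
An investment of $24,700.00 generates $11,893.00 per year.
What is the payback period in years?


Formula: Payback = investment / annual cash flow
Substituting: Payback = $24,700.00 / $11,893.00
Payback = 2.0769 years

2.0769 years


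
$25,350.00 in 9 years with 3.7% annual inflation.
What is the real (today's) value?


Formula: Real value = nominal / (1 + inflation)^years
Price level: (1 + 0.037)^9 = 1.386784
Real value = $25,350.00 / 1.386784 = $18,279.70

$18,279.70


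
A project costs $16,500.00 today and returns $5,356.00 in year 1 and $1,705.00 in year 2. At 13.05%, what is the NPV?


Formula: NPV = C0 + C1/(1+r) + C2/(1+r)^2
Discount C1: $5,356.00 / (1 + 0.1305) = $4,737.73
Discount C2: $1,705.00 / (1 + 0.1305)^2 = $1,334.08
NPV = -$16,500.00 + $4,737.73 + $1,334.08 = -$10,428.19

-$10,428.19


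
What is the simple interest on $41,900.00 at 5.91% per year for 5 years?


Formula: I = P * r * t
Substituting: I = $41,900.00 * 0.0591 * 5
Step: I = $41,900.00 * 0.2955
I = $12,381.45

$12,381.45


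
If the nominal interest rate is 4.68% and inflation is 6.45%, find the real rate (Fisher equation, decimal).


Formula: (1 + r_real) = (1 + r_nom) / (1 + inflation)
Substituting: (1 + r_real) = 1.0468 / 1.0645
(1 + r_real) = 0.983372
r_real = 0.983372 - 1 = -0.016628

-0.016628


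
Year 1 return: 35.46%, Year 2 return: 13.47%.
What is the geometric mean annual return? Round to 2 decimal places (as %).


Formula: Geometric mean = ((1+r1)*(1+r2))^(1/2) - 1
Product: (1 + 0.3546) * (1 + 0.1347) = 1.3546 * 1.1347 = 1.537065
Square root: 1.537065^0.5 = 1.239784
Geometric mean = 1.239784 - 1 = 0.239784
As percentage: 23.98%

23.98%


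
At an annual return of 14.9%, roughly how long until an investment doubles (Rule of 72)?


Formula: Years ≈ 72 / r
Substituting: Years ≈ 72 / 14.9
Years ≈ 4.8

4.8 years


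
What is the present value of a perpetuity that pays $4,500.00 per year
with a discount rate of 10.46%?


Formula: PV = C / r
Substituting: PV = $4,500.00 / 0.1046
PV = $43,021.03

$43,021.03


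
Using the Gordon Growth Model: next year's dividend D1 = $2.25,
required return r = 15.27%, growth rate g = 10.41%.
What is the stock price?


Formula: P = D1 / (r - g)
Spread: r - g = 0.1527 - 0.1041 = 0.0486
Substituting: P = $2.25 / 0.0486
P = $46.30

$46.30


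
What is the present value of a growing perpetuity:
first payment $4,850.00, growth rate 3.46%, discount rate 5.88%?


Formula: PV = C / (r - g)
Spread: r - g = 0.0588 - 0.0346 = 0.0242
Substituting: PV = $4,850.00 / 0.0242
PV = $200,413.22

$200,413.22


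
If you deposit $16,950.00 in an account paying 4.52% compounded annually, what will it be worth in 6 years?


Formula: FV = P * (1 + r)^n
Substituting: FV = $16,950.00 * (1 + 0.0452)^6
Growth factor: (1.0452)^6 = 1.303756
FV = $16,950.00 * 1.303756 = $22,098.67

$22,098.67


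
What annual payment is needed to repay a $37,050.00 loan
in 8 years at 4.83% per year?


Formula: PMT = PV * r / (1 - (1+r)^(-n))
Denominator: 1 - (1 + 0.0483)^(-8) = 0.31433
Numerator: $37,050.00 * 0.0483 = 1789.515
PMT = 1789.515 / 0.31433 = $5,693.11

$5,693.11


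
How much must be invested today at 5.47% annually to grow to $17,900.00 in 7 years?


Formula: PV = FV / (1 + r)^n
Substituting: PV = $17,900.00 / (1 + 0.0547)^7
Discount factor: (1.0547)^7 = 1.451786
PV = $17,900.00 / 1.451786 = $12,329.64

$12,329.64


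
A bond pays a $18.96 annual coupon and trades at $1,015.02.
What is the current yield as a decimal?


Formula: Current yield = annual coupon / price
Substituting: CY = $18.96 / $1,015.02
CY = 0.018679

0.018679


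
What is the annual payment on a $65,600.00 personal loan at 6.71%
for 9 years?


Formula: PMT = PV * r / (1 - (1+r)^(-n))
Denominator: 1 - (1 + 0.0671)^(-9) = 0.442617
Numerator: $65,600.00 * 0.0671 = 4401.76
PMT = 4401.76 / 0.442617 = $9,944.86

$9,944.86


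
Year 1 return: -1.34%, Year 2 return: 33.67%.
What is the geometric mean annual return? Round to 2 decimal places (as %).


Formula: Geometric mean = ((1+r1)*(1+r2))^(1/2) - 1
Product: (1 + -0.0134) * (1 + 0.3367) = 0.9866 * 1.3367 = 1.318788
Square root: 1.318788^0.5 = 1.148385
Geometric mean = 1.148385 - 1 = 0.148385
As percentage: 14.84%

14.84%


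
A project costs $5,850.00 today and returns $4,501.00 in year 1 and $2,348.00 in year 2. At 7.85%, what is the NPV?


Formula: NPV = C0 + C1/(1+r) + C2/(1+r)^2
Discount C1: $4,501.00 / (1 + 0.0785) = $4,173.39
Discount C2: $2,348.00 / (1 + 0.0785)^2 = $2,018.63
NPV = -$5,850.00 + $4,173.39 + $2,018.63 = $342.02

$342.02


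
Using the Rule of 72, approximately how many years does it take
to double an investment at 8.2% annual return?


Formula: Years ≈ 72 / r
Substituting: Years ≈ 72 / 8.2
Years ≈ 8.8

8.8 years


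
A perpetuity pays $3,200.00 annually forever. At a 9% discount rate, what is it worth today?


Formula: PV = C / r
Substituting: PV = $3,200.00 / 0.09
PV = $35,555.56

$35,555.56


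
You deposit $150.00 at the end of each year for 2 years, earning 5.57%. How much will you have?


Formula: FV = PMT * ((1+r)^n - 1) / r
Growth factor: (1 + 0.0557)^2 = 1.114502
Numerator: 1.114502 - 1 = 0.114502
FV = $150.00 * 0.114502 / 0.0557 = $308.36

$308.36


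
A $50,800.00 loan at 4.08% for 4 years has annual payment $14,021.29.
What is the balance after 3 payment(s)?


Formula: Balance = PV*(1+r)^k - PMT*((1+r)^k - 1)/r
Growth: (1 + 0.0408)^3 = 1.127462
Accumulated factor: ((1+r)^k - 1)/r = 3.124065
Balance = $50,800.00 * 1.127462 - $14,021.29 * 3.124065
Balance = $13,471.65

$13,471.65


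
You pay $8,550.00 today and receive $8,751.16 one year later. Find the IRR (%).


Formula: IRR = C1/C0 - 1
Substituting: IRR = $8,751.16 / $8,550.00 - 1
Ratio: 1.023527 - 1 = 0.023527
IRR = 2.3527%

2.3527%


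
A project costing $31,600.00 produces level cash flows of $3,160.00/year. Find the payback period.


Formula: Payback = investment / annual cash flow
Substituting: Payback = $31,600.00 / $3,160.00
Payback = 10.0 years

10.0 years


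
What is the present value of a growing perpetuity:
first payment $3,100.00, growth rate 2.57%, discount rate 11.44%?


Formula: PV = C / (r - g)
Spread: r - g = 0.1144 - 0.0257 = 0.0887
Substituting: PV = $3,100.00 / 0.0887
PV = $34,949.27

$34,949.27


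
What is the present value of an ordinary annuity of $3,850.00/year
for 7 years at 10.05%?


Formula: PV = PMT * (1 - (1+r)^(-n)) / r
Discount factor: (1 + 0.1005)^(-7) = 0.511528
Bracket: 1 - 0.511528 = 0.488472
PV = $3,850.00 * 0.488472 / 0.1005 = $18,712.60

$18,712.60


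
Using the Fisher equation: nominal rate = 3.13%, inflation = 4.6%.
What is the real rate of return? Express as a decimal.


Formula: (1 + r_real) = (1 + r_nom) / (1 + inflation)
Substituting: (1 + r_real) = 1.0313 / 1.046
(1 + r_real) = 0.985946
r_real = 0.985946 - 1 = -0.014054

-0.014054


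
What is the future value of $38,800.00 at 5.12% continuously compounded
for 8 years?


Formula: FV = P * e^(r*t)
Exponent: r*t = 0.0512 * 8 = 0.4096
e^(0.4096) = 1.506215
FV = $38,800.00 * 1.506215 = $58,441.15

$58,441.15


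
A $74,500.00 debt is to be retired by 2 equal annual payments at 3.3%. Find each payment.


Formula: PMT = PV * r / (1 - (1+r)^(-n))
Denominator: 1 - (1 + 0.033)^(-2) = 0.062871
Numerator: $74,500.00 * 0.033 = 2458.5
PMT = 2458.5 / 0.062871 = $39,103.85

$39,103.85


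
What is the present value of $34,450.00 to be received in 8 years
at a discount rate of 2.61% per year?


Formula: PV = FV / (1 + r)^n
Substituting: PV = $34,450.00 / (1 + 0.0261)^8
Discount factor: (1.0261)^8 = 1.228903
PV = $34,450.00 / 1.228903 = $28,033.14

$28,033.14


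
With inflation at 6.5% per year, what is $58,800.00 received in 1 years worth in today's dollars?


Formula: Real value = nominal / (1 + inflation)^years
Price level: (1 + 0.065)^1 = 1.065
Real value = $58,800.00 / 1.065 = $55,211.27

$55,211.27


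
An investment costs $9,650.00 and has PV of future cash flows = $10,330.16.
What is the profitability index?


Formula: PI = PV(cash flows) / initial investment
Substituting: PI = $10,330.16 / $9,650.00
PI = 1.0705

1.0705


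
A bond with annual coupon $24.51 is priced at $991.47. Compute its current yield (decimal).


Formula: Current yield = annual coupon / price
Substituting: CY = $24.51 / $991.47
CY = 0.024721

0.024721


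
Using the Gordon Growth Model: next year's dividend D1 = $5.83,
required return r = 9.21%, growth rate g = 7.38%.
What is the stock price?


Formula: P = D1 / (r - g)
Spread: r - g = 0.0921 - 0.0738 = 0.0183
Substituting: P = $5.83 / 0.0183
P = $318.58

$318.58


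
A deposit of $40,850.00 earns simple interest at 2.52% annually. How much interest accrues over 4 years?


Formula: I = P * r * t
Substituting: I = $40,850.00 * 0.0252 * 4
Step: I = $40,850.00 * 0.1008
I = $4,117.68

$4,117.68


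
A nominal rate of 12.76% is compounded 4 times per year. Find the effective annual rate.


Formula: EAR = (1 + r/m)^m - 1
Period rate: r/m = 0.1276 / 4 = 0.0319
Compounding: (1 + 0.0319)^4 = 1.133837
EAR = 1.133837 - 1 = 0.133837

0.133837


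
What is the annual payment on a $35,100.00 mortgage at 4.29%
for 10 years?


Formula: PMT = PV * r / (1 - (1+r)^(-n))
Denominator: 1 - (1 + 0.0429)^(-10) = 0.342988
Numerator: $35,100.00 * 0.0429 = 1505.79
PMT = 1505.79 / 0.342988 = $4,390.21

$4,390.21


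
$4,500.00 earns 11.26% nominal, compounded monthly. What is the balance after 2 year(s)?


Formula: FV = P * (1 + r/m)^(m*t)
Period rate: r/m = 0.1126 / 12 = 0.009383
Total periods: m*t = 12 * 2 = 24
Growth factor: (1 + 0.009383)^24 = 1.251259
FV = $4,500.00 * 1.251259 = $5,630.66

$5,630.66


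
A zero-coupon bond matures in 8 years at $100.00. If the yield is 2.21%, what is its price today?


Formula: Price = FV / (1 + r)^n
Substituting: Price = $100.00 / (1 + 0.0221)^8
Discount factor: (1.0221)^8 = 1.191097
Price = $100.00 / 1.191097 = $83.96

$83.96


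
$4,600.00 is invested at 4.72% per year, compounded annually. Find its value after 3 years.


Formula: FV = P * (1 + r)^n
Substituting: FV = $4,600.00 * (1 + 0.0472)^3
Growth factor: (1.0472)^3 = 1.148389
FV = $4,600.00 * 1.148389 = $5,282.59

$5,282.59


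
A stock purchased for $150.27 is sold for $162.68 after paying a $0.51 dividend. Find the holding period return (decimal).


Formula: HPR = (P1 - P0 + D) / P0
Gain: $162.68 - $150.27 + $0.51 = $12.92
HPR = $12.92 / $150.27 = 0.086

0.086


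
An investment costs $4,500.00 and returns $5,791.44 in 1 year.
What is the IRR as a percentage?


Formula: IRR = C1/C0 - 1
Substituting: IRR = $5,791.44 / $4,500.00 - 1
Ratio: 1.286987 - 1 = 0.286987
IRR = 28.6987%

28.6987%


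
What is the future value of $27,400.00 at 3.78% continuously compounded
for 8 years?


Formula: FV = P * e^(r*t)
Exponent: r*t = 0.0378 * 8 = 0.3024
e^(0.3024) = 1.353102
FV = $27,400.00 * 1.353102 = $37,075.00

$37,075.00


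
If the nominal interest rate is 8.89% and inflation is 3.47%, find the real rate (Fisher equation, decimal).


Formula: (1 + r_real) = (1 + r_nom) / (1 + inflation)
Substituting: (1 + r_real) = 1.0889 / 1.0347
(1 + r_real) = 1.052382
r_real = 1.052382 - 1 = 0.052382

0.052382


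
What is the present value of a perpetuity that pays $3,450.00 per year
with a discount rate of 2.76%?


Formula: PV = C / r
Substituting: PV = $3,450.00 / 0.0276
PV = $125,000.00

$125,000.00
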